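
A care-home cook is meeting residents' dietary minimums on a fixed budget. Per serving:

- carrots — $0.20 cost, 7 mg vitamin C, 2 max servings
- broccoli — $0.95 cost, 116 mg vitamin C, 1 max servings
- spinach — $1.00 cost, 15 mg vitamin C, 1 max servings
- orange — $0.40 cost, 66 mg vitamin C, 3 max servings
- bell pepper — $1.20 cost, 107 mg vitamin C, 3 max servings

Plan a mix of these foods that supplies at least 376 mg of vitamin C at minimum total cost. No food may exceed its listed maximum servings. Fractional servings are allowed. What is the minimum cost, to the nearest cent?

$2.85

Cost per mg of vitamin C: orange $0.0061, broccoli $0.0082, bell pepper $0.0112, carrots $0.0286, spinach $0.0667.
Take 3 servings of orange: +198.0 mg vitamin C for $1.20 (total $1.20, still need 178.0 mg).
Take 1 serving of broccoli: +116.0 mg vitamin C for $0.95 (total $2.15, still need 62.0 mg).
Take 0.5794 servings of bell pepper: +62.0 mg vitamin C for $0.70 (total $2.85, still need 0.0 mg).
Filling from the cheapest source first is optimal under one linear minimum: $2.85.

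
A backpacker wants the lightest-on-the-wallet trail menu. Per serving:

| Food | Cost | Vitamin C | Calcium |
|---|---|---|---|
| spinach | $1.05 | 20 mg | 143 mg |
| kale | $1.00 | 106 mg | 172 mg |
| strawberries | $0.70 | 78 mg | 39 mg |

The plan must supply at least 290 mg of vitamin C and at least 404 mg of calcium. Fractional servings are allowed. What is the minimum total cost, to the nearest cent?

For a min-cost LP with two ≥-constraints, a basic feasible solution has at most two positive variables.
spinach only: max(290/20, 404/143) = 14.5 servings → $15.22.
kale only: max(290/106, 404/172) = 2.736 servings → $2.74.
strawberries only: max(290/78, 404/39) = 10.36 servings → $7.25.
spinach + kale: intersection lies outside the first quadrant.
spinach + strawberries with both tight: 1.947 servings and 3.219 servings → $4.30.
kale + strawberries with both tight: 2.176 servings and 0.7602 servings → $2.71.
The minimum over all feasible corners is $2.71.

$2.71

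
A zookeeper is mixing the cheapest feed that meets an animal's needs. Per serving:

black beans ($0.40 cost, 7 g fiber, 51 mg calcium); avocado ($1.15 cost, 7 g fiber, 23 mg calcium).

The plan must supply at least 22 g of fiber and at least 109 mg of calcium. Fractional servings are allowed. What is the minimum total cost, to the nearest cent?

Compare the cost at each extreme point of the feasible region.
black beans only: max(22/7, 109/51) = 3.143 servings → $1.26.
avocado only: max(22/7, 109/23) = 4.739 servings → $5.45.
black beans + avocado with both tight: 1.311 servings and 1.832 servings → $2.63.
Cheapest feasible corner: $1.26.

$1.26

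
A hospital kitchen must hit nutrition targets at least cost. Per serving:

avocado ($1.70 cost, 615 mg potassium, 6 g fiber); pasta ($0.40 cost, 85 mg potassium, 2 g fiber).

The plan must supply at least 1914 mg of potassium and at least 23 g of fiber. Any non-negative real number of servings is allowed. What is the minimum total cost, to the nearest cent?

avocado only: max(1914/615, 23/6) = 3.833 servings → $6.52.
pasta only: max(1914/85, 23/2) = 22.52 servings → $9.01.
avocado + pasta with both tight: 2.601 servings and 3.696 servings → $5.90.
Cheapest feasible corner: $5.90.

$5.90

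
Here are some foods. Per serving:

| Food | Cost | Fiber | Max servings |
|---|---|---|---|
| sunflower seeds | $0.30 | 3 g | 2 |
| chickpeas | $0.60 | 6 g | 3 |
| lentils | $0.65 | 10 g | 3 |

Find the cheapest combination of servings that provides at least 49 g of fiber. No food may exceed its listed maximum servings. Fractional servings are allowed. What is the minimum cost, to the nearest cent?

Cost per g of fiber: lentils $0.0650, sunflower seeds $0.1000, chickpeas $0.1000.
Take 3 servings of lentils: +30.0 g fiber for $1.95 (total $1.95, still need 19.0 g).
Take 2 servings of sunflower seeds: +6.0 g fiber for $0.60 (total $2.55, still need 13.0 g).
Take 2.167 servings of chickpeas: +13.0 g fiber for $1.30 (total $3.85, still need 0.0 g).
Greedy by cheapest-per-g is optimal for a single linear constraint, so the minimum cost is $3.85.

$3.85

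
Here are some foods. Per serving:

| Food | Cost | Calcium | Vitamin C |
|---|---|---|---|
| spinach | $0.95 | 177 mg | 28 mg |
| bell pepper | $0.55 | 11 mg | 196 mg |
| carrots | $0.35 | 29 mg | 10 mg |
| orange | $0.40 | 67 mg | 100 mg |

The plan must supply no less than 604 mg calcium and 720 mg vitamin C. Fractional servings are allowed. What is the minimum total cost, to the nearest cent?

$3.52

spinach only: max(604/177, 720/28) = 25.71 servings → $24.43.
bell pepper only: max(604/11, 720/196) = 54.91 servings → $30.20.
carrots only: max(604/29, 720/10) = 72 servings → $25.20.
orange only: max(604/67, 720/100) = 9.015 servings → $3.61.
spinach + bell pepper with both tight: 3.213 servings and 3.215 servings → $4.82.
spinach + carrots: the both-tight solution has a negative serving — not a feasible corner.
spinach + orange with both tight: 0.7685 servings and 6.985 servings → $3.52.
bell pepper + carrots with both tight: 2.662 servings and 19.82 servings → $8.40.
bell pepper + orange: the both-tight solution has a negative serving — not a feasible corner.
carrots + orange with both tight: 5.453 servings and 6.655 servings → $4.57.
Cheapest feasible corner: $3.52.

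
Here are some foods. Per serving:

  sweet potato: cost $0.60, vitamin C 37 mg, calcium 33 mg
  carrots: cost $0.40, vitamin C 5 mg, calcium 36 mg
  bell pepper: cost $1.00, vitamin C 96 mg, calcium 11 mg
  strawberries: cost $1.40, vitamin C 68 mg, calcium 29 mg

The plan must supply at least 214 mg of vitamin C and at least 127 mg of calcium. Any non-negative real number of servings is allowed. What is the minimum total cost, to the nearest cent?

$2.99

Compare the cost at each extreme point of the feasible region.
sweet potato only: max(214/37, 127/33) = 5.784 servings → $3.47.
carrots only: max(214/5, 127/36) = 42.8 servings → $17.12.
bell pepper only: max(214/96, 127/11) = 11.55 servings → $11.55.
strawberries only: max(214/68, 127/29) = 4.379 servings → $6.13.
sweet potato + carrots: the both-tight solution has a negative serving — not a feasible corner.
sweet potato + bell pepper with both tight: 3.563 servings and 0.8558 servings → $2.99.
sweet potato + strawberries with both tight: 2.075 servings and 2.018 servings → $4.07.
carrots + bell pepper with both tight: 2.893 servings and 2.079 servings → $3.24.
carrots + strawberries with both tight: 1.055 servings and 3.069 servings → $4.72.
bell pepper + strawberries with both targets exact would need a negative amount; discard.
Cheapest feasible corner: $2.99.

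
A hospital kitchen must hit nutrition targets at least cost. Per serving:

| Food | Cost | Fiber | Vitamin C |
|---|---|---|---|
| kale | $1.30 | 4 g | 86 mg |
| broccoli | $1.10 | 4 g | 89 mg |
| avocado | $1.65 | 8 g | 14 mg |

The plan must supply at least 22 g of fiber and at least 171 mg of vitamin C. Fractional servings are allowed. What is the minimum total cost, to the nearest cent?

A basic optimal solution has at most two foods positive. Try each food alone and each pair with both targets met exactly.
kale only: max(22/4, 171/86) = 5.5 servings → $7.15.
broccoli only: max(22/4, 171/89) = 5.5 servings → $6.05.
avocado only: max(22/8, 171/14) = 12.21 servings → $20.15.
kale + broccoli with both targets exact would need a negative amount; discard.
kale + avocado with both tight: 1.677 servings and 1.911 servings → $5.33.
broccoli + avocado with both tight: 1.616 servings and 1.942 servings → $4.98.
Cheapest feasible corner: $4.98.

$4.98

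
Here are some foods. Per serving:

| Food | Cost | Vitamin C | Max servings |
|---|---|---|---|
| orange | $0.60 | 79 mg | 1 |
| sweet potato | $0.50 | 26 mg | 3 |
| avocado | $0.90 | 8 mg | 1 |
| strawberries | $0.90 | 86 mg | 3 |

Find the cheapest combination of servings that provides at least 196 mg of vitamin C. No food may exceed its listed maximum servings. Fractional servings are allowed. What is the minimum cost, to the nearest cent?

Cost per mg of vitamin C: orange $0.0076, strawberries $0.0105, sweet potato $0.0192, avocado $0.1125.
Take 1 serving of orange: +79.0 mg vitamin C for $0.60 (total $0.60, still need 117.0 mg).
Take 1.36 servings of strawberries: +117.0 mg vitamin C for $1.22 (total $1.82, still need 0.0 mg).
Greedy by cheapest-per-mg is optimal for a single linear constraint, so the minimum cost is $1.82.

$1.82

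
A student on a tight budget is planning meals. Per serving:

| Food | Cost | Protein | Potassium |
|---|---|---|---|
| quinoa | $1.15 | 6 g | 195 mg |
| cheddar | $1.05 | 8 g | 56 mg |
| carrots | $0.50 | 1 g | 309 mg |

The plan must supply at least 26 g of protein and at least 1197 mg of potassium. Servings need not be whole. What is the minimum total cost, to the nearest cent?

At the optimum either one food covers both requirements or two foods hit both targets exactly; no other combination can be cheaper.
quinoa only: max(26/6, 1197/195) = 6.138 servings → $7.06.
cheddar only: max(26/8, 1197/56) = 21.38 servings → $22.44.
carrots only: max(26/1, 1197/309) = 26 servings → $13.00.
quinoa + cheddar: intersection lies outside the first quadrant.
quinoa + carrots with both tight: 4.121 servings and 1.273 servings → $5.38.
cheddar + carrots with both tight: 2.83 servings and 3.361 servings → $4.65.
The minimum over all feasible corners is $4.65.

$4.65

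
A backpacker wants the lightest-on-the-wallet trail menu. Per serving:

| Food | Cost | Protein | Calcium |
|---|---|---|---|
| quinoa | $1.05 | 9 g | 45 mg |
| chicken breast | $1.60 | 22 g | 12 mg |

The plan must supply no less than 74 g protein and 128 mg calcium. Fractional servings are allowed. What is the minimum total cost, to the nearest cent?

Check every corner: each single food scaled to meet both minima, and each pair solved so both constraints bind.
quinoa only: max(74/9, 128/45) = 8.222 servings → $8.63.
chicken breast only: max(74/22, 128/12) = 10.67 servings → $17.07.
quinoa + chicken breast with both tight: 2.186 servings and 2.469 servings → $6.25.
So the least-cost plan costs $6.25.

$6.25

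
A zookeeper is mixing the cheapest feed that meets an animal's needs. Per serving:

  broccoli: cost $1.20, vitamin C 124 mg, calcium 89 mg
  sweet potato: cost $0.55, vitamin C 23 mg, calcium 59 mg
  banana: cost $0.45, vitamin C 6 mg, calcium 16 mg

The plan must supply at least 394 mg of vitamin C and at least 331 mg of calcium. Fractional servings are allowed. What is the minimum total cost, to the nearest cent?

$4.18

This is a tiny linear program; its minimum lies at a vertex of the feasible set. List the vertices and price them.
broccoli only: max(394/124, 331/89) = 3.719 servings → $4.46.
sweet potato only: max(394/23, 331/59) = 17.13 servings → $9.42.
banana only: max(394/6, 331/16) = 65.67 servings → $29.55.
broccoli + sweet potato with both tight: 2.967 servings and 1.135 servings → $4.18.
broccoli + banana with both tight: 2.978 servings and 4.123 servings → $5.43.
sweet potato + banana: the both-tight solution has a negative serving — not a feasible corner.
The minimum over all feasible corners is $4.18.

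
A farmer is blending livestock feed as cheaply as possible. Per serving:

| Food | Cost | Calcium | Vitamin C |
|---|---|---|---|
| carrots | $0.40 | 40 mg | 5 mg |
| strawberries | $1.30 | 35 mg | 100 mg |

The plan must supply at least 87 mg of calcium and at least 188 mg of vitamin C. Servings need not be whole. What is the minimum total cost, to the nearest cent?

$2.63

Minimising a linear cost over {calcium ≥ 87, vitamin C ≥ 188, servings ≥ 0} — the optimum is at a vertex, using one or two foods.
carrots only: max(87/40, 188/5) = 37.6 servings → $15.04.
strawberries only: max(87/35, 188/100) = 2.486 servings → $3.23.
carrots + strawberries with both tight: 0.5542 servings and 1.852 servings → $2.63.
So the least-cost plan costs $2.63.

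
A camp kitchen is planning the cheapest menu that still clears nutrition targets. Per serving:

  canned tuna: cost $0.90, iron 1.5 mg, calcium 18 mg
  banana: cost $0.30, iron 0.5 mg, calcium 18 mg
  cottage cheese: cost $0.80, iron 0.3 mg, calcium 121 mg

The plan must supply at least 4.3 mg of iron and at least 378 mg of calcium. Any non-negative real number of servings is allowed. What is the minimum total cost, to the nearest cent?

Two binding constraints pin down two serving amounts, so the optimal mix uses at most two foods. The candidates are each food alone (scaled to the tighter of iron/calcium) and each pair with both constraints tight.
canned tuna only: max(4.3/1.5, 378/18) = 21 servings → $18.90.
banana only: max(4.3/0.5, 378/18) = 21 servings → $6.30.
cottage cheese only: max(4.3/0.3, 378/121) = 14.33 servings → $11.47.
canned tuna + banana: the both-tight solution has a negative serving — not a feasible corner.
canned tuna + cottage cheese with both tight: 2.311 servings and 2.78 servings → $4.30.
banana + cottage cheese with both tight: 7.385 servings and 2.025 servings → $3.84.
The minimum over all feasible corners is $3.84.

$3.84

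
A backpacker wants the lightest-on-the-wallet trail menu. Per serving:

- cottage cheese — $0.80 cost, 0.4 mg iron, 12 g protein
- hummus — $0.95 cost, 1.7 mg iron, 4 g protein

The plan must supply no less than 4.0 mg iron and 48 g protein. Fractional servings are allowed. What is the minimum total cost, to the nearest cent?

A basic optimal solution has at most two foods positive. Try each food alone and each pair with both targets met exactly.
cottage cheese only: max(4.0/0.4, 48/12) = 10 servings → $8.00.
hummus only: max(4.0/1.7, 48/4) = 12 servings → $11.40.
cottage cheese + hummus with both tight: 3.489 servings and 1.532 servings → $4.25.
So the least-cost plan costs $4.25.

$4.25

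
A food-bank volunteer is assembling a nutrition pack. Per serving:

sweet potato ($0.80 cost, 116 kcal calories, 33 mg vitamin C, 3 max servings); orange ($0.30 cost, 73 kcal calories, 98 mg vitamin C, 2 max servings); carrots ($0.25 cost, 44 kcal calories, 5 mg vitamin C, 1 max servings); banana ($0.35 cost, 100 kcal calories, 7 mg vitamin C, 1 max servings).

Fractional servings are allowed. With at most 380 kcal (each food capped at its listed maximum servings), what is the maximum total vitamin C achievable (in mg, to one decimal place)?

Vitamin C per kcal: orange 1.342, sweet potato 0.2845, carrots 0.1136, banana 0.07.
Take 2 servings of orange: uses 146 kcal, +196.0 mg vitamin C (running total 196.0 mg).
Take 2.017 servings of sweet potato: uses 234 kcal, +66.6 mg vitamin C (running total 262.6 mg).
Filling greedily by vitamin C-per-kcal is optimal for one linear limit, giving 262.6 mg.

262.6 mg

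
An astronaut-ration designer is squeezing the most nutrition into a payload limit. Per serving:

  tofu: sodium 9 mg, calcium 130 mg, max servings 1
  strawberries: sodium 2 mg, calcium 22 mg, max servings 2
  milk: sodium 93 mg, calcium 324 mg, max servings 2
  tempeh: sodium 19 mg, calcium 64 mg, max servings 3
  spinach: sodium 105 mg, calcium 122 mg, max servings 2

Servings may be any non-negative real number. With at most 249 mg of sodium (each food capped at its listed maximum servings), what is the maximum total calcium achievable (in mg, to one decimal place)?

Calcium per mg sodium: tofu 14.44, strawberries 11, milk 3.484, tempeh 3.368, spinach 1.162.
Take 1 serving of tofu: uses 9 mg sodium, +130.0 mg calcium (running total 130.0 mg).
Take 2 servings of strawberries: uses 4 mg sodium, +44.0 mg calcium (running total 174.0 mg).
Take 2 servings of milk: uses 186 mg sodium, +648.0 mg calcium (running total 822.0 mg).
Take 2.632 servings of tempeh: uses 50 mg sodium, +168.4 mg calcium (running total 990.4 mg).
Greedy by best ratio exhausts the sodium allowance optimally: 990.4 mg.

990.4 mg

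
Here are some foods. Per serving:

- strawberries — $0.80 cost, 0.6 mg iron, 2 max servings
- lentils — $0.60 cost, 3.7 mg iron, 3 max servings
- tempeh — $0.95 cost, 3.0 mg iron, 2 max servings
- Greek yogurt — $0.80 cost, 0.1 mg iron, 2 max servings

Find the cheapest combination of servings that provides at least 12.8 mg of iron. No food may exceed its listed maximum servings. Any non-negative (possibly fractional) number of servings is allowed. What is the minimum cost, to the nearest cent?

$2.34

Cost per mg of iron: lentils $0.1622, tempeh $0.3167, strawberries $1.3333, Greek yogurt $8.0000.
Take 3 servings of lentils: +11.1 mg iron for $1.80 (total $1.80, still need 1.7 mg).
Take 0.5667 servings of tempeh: +1.7 mg iron for $0.54 (total $2.34, still need 0.0 mg).
Greedy by cheapest-per-mg is optimal for a single linear constraint, so the minimum cost is $2.34.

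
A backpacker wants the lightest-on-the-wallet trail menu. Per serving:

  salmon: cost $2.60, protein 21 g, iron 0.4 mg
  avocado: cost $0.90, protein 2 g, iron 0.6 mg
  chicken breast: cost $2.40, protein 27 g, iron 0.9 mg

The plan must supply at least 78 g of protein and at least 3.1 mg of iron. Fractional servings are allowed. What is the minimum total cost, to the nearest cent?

$7.61

Minimising a linear cost over {protein ≥ 78, iron ≥ 3.1, servings ≥ 0} — the optimum is at a vertex, using one or two foods.
salmon only: max(78/21, 3.1/0.4) = 7.75 servings → $20.15.
avocado only: max(78/2, 3.1/0.6) = 39 servings → $35.10.
chicken breast only: max(78/27, 3.1/0.9) = 3.444 servings → $8.27.
salmon + avocado with both tight: 3.441 servings and 2.873 servings → $11.53.
salmon + chicken breast with both targets exact would need a negative amount; discard.
avocado + chicken breast with both tight: 0.9375 servings and 2.819 servings → $7.61.
The minimum over all feasible corners is $7.61.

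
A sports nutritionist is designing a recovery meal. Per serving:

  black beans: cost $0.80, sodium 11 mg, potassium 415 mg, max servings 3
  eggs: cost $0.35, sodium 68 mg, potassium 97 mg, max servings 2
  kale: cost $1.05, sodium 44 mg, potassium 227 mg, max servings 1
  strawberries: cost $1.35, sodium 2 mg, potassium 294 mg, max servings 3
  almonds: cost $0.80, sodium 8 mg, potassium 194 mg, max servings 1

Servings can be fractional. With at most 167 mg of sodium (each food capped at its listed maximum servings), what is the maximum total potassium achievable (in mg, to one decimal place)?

2656.4 mg

Potassium per mg sodium: strawberries 147, black beans 37.73, almonds 24.25, kale 5.159, eggs 1.426.
Take 3 servings of strawberries: uses 6 mg sodium, +882.0 mg potassium (running total 882.0 mg).
Take 3 servings of black beans: uses 33 mg sodium, +1245.0 mg potassium (running total 2127.0 mg).
Take 1 serving of almonds: uses 8 mg sodium, +194.0 mg potassium (running total 2321.0 mg).
Take 1 serving of kale: uses 44 mg sodium, +227.0 mg potassium (running total 2548.0 mg).
Take 1.118 servings of eggs: uses 76 mg sodium, +108.4 mg potassium (running total 2656.4 mg).
Greedy by best ratio exhausts the sodium allowance optimally: 2656.4 mg.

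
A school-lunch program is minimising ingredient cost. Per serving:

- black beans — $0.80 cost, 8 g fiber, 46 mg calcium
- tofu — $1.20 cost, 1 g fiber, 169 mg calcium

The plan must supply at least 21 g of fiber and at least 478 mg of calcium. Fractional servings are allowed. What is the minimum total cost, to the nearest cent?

At the optimum either one food covers both requirements or two foods hit both targets exactly; no other combination can be cheaper.
black beans only: max(21/8, 478/46) = 10.39 servings → $8.31.
tofu only: max(21/1, 478/169) = 21 servings → $25.20.
black beans + tofu with both tight: 2.351 servings and 2.188 servings → $4.51.
Cheapest feasible corner: $4.51.

$4.51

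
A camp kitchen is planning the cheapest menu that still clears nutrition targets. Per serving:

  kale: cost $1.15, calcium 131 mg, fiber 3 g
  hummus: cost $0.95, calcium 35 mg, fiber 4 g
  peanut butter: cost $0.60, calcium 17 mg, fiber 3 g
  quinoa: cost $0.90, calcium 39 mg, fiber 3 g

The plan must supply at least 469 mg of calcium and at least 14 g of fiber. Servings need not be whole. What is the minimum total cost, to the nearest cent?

$4.68

Minimising a linear cost over {calcium ≥ 469, fiber ≥ 14, servings ≥ 0} — the optimum is at a vertex, using one or two foods.
kale only: max(469/131, 14/3) = 4.667 servings → $5.37.
hummus only: max(469/35, 14/4) = 13.4 servings → $12.73.
peanut butter only: max(469/17, 14/3) = 27.59 servings → $16.55.
quinoa only: max(469/39, 14/3) = 12.03 servings → $10.82.
kale + hummus with both tight: 3.308 servings and 1.019 servings → $4.77.
kale + peanut butter with both tight: 3.418 servings and 1.249 servings → $4.68.
kale + quinoa with both tight: 3.12 servings and 1.547 servings → $4.98.
hummus + peanut butter: intersection lies outside the first quadrant.
hummus + quinoa: intersection lies outside the first quadrant.
peanut butter + quinoa: intersection lies outside the first quadrant.
The minimum over all feasible corners is $4.68.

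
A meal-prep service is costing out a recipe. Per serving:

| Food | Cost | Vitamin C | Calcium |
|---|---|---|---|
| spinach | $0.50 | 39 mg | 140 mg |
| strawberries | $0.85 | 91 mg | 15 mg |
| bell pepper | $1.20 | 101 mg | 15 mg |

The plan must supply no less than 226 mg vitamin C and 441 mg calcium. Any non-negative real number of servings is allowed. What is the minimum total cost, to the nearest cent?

An LP optimum is at a vertex; with two nutrient constraints at most two foods are used. Check each candidate.
spinach only: max(226/39, 441/140) = 5.795 servings → $2.90.
strawberries only: max(226/91, 441/15) = 29.4 servings → $24.99.
bell pepper only: max(226/101, 441/15) = 29.4 servings → $35.28.
spinach + strawberries with both tight: 3.023 servings and 1.188 servings → $2.52.
spinach + bell pepper with both tight: 3.036 servings and 1.065 servings → $2.80.
strawberries + bell pepper: the both-tight solution has a negative serving — not a feasible corner.
So the least-cost plan costs $2.52.

$2.52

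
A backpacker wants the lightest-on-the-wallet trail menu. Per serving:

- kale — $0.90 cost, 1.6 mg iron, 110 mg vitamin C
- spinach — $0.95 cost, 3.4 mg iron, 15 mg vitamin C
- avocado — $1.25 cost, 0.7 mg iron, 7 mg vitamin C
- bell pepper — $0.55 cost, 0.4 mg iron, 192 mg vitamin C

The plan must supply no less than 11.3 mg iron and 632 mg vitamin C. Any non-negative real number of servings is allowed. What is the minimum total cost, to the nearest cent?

$4.50

For a min-cost LP with two ≥-constraints, a basic feasible solution has at most two positive variables.
kale only: max(11.3/1.6, 632/110) = 7.062 servings → $6.36.
spinach only: max(11.3/3.4, 632/15) = 42.13 servings → $40.03.
avocado only: max(11.3/0.7, 632/7) = 90.29 servings → $112.86.
bell pepper only: max(11.3/0.4, 632/192) = 28.25 servings → $15.54.
kale + spinach with both tight: 5.655 servings and 0.6623 servings → $5.72.
kale + avocado with both tight: 5.521 servings and 3.523 servings → $9.37.
kale + bell pepper with both targets exact would need a negative amount; discard.
spinach + avocado: intersection lies outside the first quadrant.
spinach + bell pepper with both tight: 2.964 servings and 3.06 servings → $4.50.
avocado + bell pepper with both tight: 14.57 servings and 2.761 servings → $19.73.
So the least-cost plan costs $4.50.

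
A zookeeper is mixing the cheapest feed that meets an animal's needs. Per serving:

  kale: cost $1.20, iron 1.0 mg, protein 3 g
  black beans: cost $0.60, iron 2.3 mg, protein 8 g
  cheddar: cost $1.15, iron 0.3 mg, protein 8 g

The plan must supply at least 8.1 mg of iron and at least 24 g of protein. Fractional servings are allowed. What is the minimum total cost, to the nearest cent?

$2.11

At the optimum either one food covers both requirements or two foods hit both targets exactly; no other combination can be cheaper.
kale only: max(8.1/1.0, 24/3) = 8.1 servings → $9.72.
black beans only: max(8.1/2.3, 24/8) = 3.522 servings → $2.11.
cheddar only: max(8.1/0.3, 24/8) = 27 servings → $31.05.
kale + black beans with both targets exact would need a negative amount; discard.
kale + cheddar: the both-tight solution has a negative serving — not a feasible corner.
black beans + cheddar: the both-tight solution has a negative serving — not a feasible corner.
So the least-cost plan costs $2.11.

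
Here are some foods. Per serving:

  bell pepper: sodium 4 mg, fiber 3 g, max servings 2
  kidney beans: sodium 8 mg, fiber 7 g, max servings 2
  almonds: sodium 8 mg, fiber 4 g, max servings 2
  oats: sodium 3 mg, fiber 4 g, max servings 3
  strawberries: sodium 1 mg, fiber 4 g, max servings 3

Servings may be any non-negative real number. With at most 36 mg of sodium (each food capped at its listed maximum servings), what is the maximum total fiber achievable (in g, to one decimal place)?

44.0 g

Fiber per mg sodium: strawberries 4, oats 1.333, kidney beans 0.875, bell pepper 0.75, almonds 0.5.
Take 3 servings of strawberries: uses 3 mg sodium, +12.0 g fiber (running total 12.0 g).
Take 3 servings of oats: uses 9 mg sodium, +12.0 g fiber (running total 24.0 g).
Take 2 servings of kidney beans: uses 16 mg sodium, +14.0 g fiber (running total 38.0 g).
Take 2 servings of bell pepper: uses 8 mg sodium, +6.0 g fiber (running total 44.0 g).
Greedy by best ratio exhausts the sodium allowance optimally: 44.0 g.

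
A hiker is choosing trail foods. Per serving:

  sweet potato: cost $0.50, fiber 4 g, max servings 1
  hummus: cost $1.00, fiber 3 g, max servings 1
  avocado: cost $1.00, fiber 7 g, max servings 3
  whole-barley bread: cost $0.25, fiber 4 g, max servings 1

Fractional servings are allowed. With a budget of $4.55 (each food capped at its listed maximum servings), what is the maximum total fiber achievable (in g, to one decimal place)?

31.4 g

Fiber per dollar: whole-barley bread 16, sweet potato 8, avocado 7, hummus 3.
Take 1 serving of whole-barley bread: spends $0.25, +4.0 g fiber (running total 4.0 g).
Take 1 serving of sweet potato: spends $0.50, +4.0 g fiber (running total 8.0 g).
Take 3 servings of avocado: spends $3.00, +21.0 g fiber (running total 29.0 g).
Take 0.8 servings of hummus: spends $0.80, +2.4 g fiber (running total 31.4 g).
Greedy by best ratio exhausts the cost allowance optimally: 31.4 g.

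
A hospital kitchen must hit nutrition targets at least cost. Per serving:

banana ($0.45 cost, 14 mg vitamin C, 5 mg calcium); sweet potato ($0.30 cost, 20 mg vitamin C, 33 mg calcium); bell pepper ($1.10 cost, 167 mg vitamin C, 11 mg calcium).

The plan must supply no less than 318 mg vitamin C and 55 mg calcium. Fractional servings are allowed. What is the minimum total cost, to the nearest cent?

With two linear requirements the optimum uses one or two foods; enumerate the corners.
banana only: max(318/14, 55/5) = 22.71 servings → $10.22.
sweet potato only: max(318/20, 55/33) = 15.9 servings → $4.77.
bell pepper only: max(318/167, 55/11) = 5 servings → $5.50.
banana + sweet potato with both targets exact would need a negative amount; discard.
banana + bell pepper with both tight: 8.351 servings and 1.204 servings → $5.08.
sweet potato + bell pepper with both tight: 1.075 servings and 1.775 servings → $2.28.
The minimum over all feasible corners is $2.28.

$2.28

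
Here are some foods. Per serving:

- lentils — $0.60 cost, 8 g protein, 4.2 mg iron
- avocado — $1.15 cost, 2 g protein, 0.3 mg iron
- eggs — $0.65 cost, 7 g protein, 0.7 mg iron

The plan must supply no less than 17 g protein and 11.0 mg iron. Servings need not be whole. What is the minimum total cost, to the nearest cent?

With two linear requirements the optimum uses one or two foods; enumerate the corners.
lentils only: max(17/8, 11.0/4.2) = 2.619 servings → $1.57.
avocado only: max(17/2, 11.0/0.3) = 36.67 servings → $42.17.
eggs only: max(17/7, 11.0/0.7) = 15.71 servings → $10.21.
lentils + avocado with both targets exact would need a negative amount; discard.
lentils + eggs: the both-tight solution has a negative serving — not a feasible corner.
avocado + eggs with both targets exact would need a negative amount; discard.
So the least-cost plan costs $1.57.

$1.57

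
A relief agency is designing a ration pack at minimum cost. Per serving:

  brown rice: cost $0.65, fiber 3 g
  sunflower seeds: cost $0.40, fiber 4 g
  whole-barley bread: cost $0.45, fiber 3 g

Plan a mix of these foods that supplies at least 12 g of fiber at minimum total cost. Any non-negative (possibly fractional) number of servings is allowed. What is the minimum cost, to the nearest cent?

$1.20

Cost per g of fiber: sunflower seeds $0.1000, whole-barley bread $0.1500, brown rice $0.2167.
With no serving limits, use only sunflower seeds: 12 g / 4 g = 3 servings × $0.40 = $1.20.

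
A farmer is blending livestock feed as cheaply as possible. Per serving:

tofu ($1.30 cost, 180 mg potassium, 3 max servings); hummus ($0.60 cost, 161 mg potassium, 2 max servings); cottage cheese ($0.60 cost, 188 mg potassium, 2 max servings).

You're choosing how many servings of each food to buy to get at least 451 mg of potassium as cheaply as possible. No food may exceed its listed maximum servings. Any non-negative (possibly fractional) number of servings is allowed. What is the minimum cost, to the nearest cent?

Cost per mg of potassium: cottage cheese $0.0032, hummus $0.0037, tofu $0.0072.
Take 2 servings of cottage cheese: +376.0 mg potassium for $1.20 (total $1.20, still need 75.0 mg).
Take 0.4658 servings of hummus: +75.0 mg potassium for $0.28 (total $1.48, still need 0.0 mg).
Filling from the cheapest source first is optimal under one linear minimum: $1.48.

$1.48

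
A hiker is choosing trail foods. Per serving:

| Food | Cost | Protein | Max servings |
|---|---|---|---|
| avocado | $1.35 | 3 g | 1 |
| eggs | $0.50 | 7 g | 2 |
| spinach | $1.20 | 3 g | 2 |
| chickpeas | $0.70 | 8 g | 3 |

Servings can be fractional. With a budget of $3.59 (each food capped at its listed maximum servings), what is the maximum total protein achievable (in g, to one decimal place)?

39.2 g

Protein per dollar: eggs 14, chickpeas 11.43, spinach 2.5, avocado 2.222.
Take 2 servings of eggs: spends $1.00, +14.0 g protein (running total 14.0 g).
Take 3 servings of chickpeas: spends $2.10, +24.0 g protein (running total 38.0 g).
Take 0.4083 servings of spinach: spends $0.49, +1.2 g protein (running total 39.2 g).
Greedy by best ratio exhausts the cost allowance optimally: 39.2 g.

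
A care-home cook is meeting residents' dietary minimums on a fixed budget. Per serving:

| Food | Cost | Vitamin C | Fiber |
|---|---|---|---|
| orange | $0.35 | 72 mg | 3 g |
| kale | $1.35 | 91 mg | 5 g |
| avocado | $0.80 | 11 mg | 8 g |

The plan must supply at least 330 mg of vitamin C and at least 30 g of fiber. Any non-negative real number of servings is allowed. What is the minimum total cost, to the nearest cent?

Compare the cost at each extreme point of the feasible region.
orange only: max(330/72, 30/3) = 10 servings → $3.50.
kale only: max(330/91, 30/5) = 6 servings → $8.10.
avocado only: max(330/11, 30/8) = 30 servings → $24.00.
orange + kale: the both-tight solution has a negative serving — not a feasible corner.
orange + avocado with both tight: 4.254 servings and 2.155 servings → $3.21.
kale + avocado with both tight: 3.432 servings and 1.605 servings → $5.92.
Cheapest feasible corner: $3.21.

$3.21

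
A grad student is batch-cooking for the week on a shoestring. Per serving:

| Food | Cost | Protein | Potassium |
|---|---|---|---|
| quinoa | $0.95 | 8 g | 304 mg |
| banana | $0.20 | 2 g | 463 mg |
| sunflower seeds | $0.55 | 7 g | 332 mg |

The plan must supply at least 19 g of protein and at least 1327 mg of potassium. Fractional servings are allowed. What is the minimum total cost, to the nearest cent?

$1.54

Check every corner: each single food scaled to meet both minima, and each pair solved so both constraints bind.
quinoa only: max(19/8, 1327/304) = 4.365 servings → $4.15.
banana only: max(19/2, 1327/463) = 9.5 servings → $1.90.
sunflower seeds only: max(19/7, 1327/332) = 3.997 servings → $2.20.
quinoa + banana with both tight: 1.984 servings and 1.563 servings → $2.20.
quinoa + sunflower seeds: intersection lies outside the first quadrant.
banana + sunflower seeds with both tight: 1.157 servings and 2.384 servings → $1.54.
So the least-cost plan costs $1.54.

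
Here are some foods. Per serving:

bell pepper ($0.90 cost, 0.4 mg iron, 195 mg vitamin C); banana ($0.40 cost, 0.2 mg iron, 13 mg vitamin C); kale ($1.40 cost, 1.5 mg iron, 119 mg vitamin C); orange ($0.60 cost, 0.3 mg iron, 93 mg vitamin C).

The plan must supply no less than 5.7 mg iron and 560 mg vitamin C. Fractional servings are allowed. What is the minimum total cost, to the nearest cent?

$5.67

Two binding constraints pin down two serving amounts, so the optimal mix uses at most two foods. The candidates are each food alone (scaled to the tighter of iron/vitamin C) and each pair with both constraints tight.
bell pepper only: max(5.7/0.4, 560/195) = 14.25 servings → $12.82.
banana only: max(5.7/0.2, 560/13) = 43.08 servings → $17.23.
kale only: max(5.7/1.5, 560/119) = 4.706 servings → $6.59.
orange only: max(5.7/0.3, 560/93) = 19 servings → $11.40.
bell pepper + banana with both tight: 1.121 servings and 26.26 servings → $11.51.
bell pepper + kale with both tight: 0.6603 servings and 3.624 servings → $5.67.
bell pepper + orange: the both-tight solution has a negative serving — not a feasible corner.
banana + kale: intersection lies outside the first quadrant.
banana + orange with both tight: 24.63 servings and 2.578 servings → $11.40.
kale + orange with both tight: 3.488 servings and 1.558 servings → $5.82.
The minimum over all feasible corners is $5.67.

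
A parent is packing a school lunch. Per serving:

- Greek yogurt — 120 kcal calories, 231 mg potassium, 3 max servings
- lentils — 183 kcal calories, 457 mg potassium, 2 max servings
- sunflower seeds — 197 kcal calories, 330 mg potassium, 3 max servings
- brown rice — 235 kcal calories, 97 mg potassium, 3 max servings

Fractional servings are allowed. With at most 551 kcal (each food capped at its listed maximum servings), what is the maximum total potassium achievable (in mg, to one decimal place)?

Potassium per kcal: lentils 2.497, Greek yogurt 1.925, sunflower seeds 1.675, brown rice 0.4128.
Take 2 servings of lentils: uses 366 kcal, +914.0 mg potassium (running total 914.0 mg).
Take 1.542 servings of Greek yogurt: uses 185 kcal, +356.1 mg potassium (running total 1270.1 mg).
Filling greedily by potassium-per-kcal is optimal for one linear limit, giving 1270.1 mg.

1270.1 mg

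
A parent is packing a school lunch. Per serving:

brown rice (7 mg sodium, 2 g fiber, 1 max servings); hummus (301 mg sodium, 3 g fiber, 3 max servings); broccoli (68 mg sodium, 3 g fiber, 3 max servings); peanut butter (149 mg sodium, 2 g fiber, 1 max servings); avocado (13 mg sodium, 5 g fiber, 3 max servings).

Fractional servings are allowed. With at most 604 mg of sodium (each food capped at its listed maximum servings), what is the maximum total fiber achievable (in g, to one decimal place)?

30.0 g

Fiber per mg sodium: avocado 0.3846, brown rice 0.2857, broccoli 0.04412, peanut butter 0.01342, hummus 0.009967.
Take 3 servings of avocado: uses 39 mg sodium, +15.0 g fiber (running total 15.0 g).
Take 1 serving of brown rice: uses 7 mg sodium, +2.0 g fiber (running total 17.0 g).
Take 3 servings of broccoli: uses 204 mg sodium, +9.0 g fiber (running total 26.0 g).
Take 1 serving of peanut butter: uses 149 mg sodium, +2.0 g fiber (running total 28.0 g).
Take 0.6811 servings of hummus: uses 205 mg sodium, +2.0 g fiber (running total 30.0 g).
Greedy by best ratio exhausts the sodium allowance optimally: 30.0 g.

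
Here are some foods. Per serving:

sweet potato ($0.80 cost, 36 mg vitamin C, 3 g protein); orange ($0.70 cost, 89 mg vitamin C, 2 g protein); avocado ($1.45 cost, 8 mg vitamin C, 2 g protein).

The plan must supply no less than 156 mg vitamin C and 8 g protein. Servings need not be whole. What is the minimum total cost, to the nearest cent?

$2.29

This is a tiny linear program; its minimum lies at a vertex of the feasible set. List the vertices and price them.
sweet potato only: max(156/36, 8/3) = 4.333 servings → $3.47.
orange only: max(156/89, 8/2) = 4 servings → $2.80.
avocado only: max(156/8, 8/2) = 19.5 servings → $28.27.
sweet potato + orange with both tight: 2.051 servings and 0.9231 servings → $2.29.
sweet potato + avocado: intersection lies outside the first quadrant.
orange + avocado with both tight: 1.531 servings and 2.469 servings → $4.65.
Cheapest feasible corner: $2.29.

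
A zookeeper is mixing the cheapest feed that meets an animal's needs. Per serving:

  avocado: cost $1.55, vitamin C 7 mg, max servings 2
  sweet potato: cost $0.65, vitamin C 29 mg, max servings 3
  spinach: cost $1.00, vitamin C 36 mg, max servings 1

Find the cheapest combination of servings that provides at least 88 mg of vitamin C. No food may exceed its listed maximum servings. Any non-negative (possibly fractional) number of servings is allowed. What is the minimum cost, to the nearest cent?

Cost per mg of vitamin C: sweet potato $0.0224, spinach $0.0278, avocado $0.2214.
Take 3 servings of sweet potato: +87.0 mg vitamin C for $1.95 (total $1.95, still need 1.0 mg).
Take 0.02778 servings of spinach: +1.0 mg vitamin C for $0.03 (total $1.98, still need 0.0 mg).
Greedy by cheapest-per-mg is optimal for a single linear constraint, so the minimum cost is $1.98.

$1.98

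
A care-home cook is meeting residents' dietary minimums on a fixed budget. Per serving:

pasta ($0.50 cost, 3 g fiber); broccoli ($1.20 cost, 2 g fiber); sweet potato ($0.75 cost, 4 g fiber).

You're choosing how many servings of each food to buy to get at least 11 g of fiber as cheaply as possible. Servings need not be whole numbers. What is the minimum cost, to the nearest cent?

Cost per g of fiber: pasta $0.1667, sweet potato $0.1875, broccoli $0.6000.
With no serving limits, use only pasta: 11 g / 3 g = 3.667 servings × $0.50 = $1.83.

$1.83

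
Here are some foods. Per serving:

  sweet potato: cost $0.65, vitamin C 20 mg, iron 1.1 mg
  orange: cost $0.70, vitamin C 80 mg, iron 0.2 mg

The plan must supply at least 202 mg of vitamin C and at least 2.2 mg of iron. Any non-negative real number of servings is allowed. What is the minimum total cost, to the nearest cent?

At the optimum either one food covers both requirements or two foods hit both targets exactly; no other combination can be cheaper.
sweet potato only: max(202/20, 2.2/1.1) = 10.1 servings → $6.57.
orange only: max(202/80, 2.2/0.2) = 11 servings → $7.70.
sweet potato + orange with both tight: 1.614 servings and 2.121 servings → $2.53.
So the least-cost plan costs $2.53.

$2.53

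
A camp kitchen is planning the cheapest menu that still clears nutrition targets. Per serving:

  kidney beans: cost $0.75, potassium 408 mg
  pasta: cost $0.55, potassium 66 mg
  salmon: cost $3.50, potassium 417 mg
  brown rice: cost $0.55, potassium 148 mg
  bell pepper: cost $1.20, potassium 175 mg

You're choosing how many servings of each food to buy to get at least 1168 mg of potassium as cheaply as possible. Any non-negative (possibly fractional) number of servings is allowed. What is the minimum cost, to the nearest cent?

Cost per mg of potassium: kidney beans $0.0018, brown rice $0.0037, bell pepper $0.0069, pasta $0.0083, salmon $0.0084.
With no serving limits, use only kidney beans: 1168 mg / 408 mg = 2.863 servings × $0.75 = $2.15.

$2.15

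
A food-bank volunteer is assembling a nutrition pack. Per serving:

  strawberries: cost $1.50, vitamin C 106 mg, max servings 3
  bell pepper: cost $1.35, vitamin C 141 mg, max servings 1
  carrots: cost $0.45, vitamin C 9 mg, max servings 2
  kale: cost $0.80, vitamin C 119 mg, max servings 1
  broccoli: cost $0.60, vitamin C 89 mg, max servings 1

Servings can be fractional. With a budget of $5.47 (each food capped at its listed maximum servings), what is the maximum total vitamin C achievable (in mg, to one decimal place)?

541.2 mg

Vitamin C per dollar: kale 148.8, broccoli 148.3, bell pepper 104.4, strawberries 70.67, carrots 20.
Take 1 serving of kale: spends $0.80, +119.0 mg vitamin C (running total 119.0 mg).
Take 1 serving of broccoli: spends $0.60, +89.0 mg vitamin C (running total 208.0 mg).
Take 1 serving of bell pepper: spends $1.35, +141.0 mg vitamin C (running total 349.0 mg).
Take 1.813 servings of strawberries: spends $2.72, +192.2 mg vitamin C (running total 541.2 mg).
Greedy by best ratio exhausts the cost allowance optimally: 541.2 mg.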